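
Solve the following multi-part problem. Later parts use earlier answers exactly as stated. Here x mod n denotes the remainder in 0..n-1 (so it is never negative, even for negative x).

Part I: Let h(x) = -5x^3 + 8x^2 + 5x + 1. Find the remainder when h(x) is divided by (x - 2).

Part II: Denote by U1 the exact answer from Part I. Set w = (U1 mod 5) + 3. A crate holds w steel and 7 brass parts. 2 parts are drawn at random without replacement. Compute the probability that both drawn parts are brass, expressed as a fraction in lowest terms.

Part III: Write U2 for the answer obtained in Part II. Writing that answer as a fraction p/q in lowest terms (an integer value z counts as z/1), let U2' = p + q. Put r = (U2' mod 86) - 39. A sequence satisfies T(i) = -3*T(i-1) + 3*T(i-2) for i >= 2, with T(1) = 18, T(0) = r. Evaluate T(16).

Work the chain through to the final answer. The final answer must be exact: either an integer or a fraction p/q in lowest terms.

-9045165186

Part I: remainder = value at the root: -5*(2)^3 + 8*(2)^2 + 5*(2)^1 + 1 = (-40) + (32) + (10) + (1) = 3; answer 3
Part II: U1 = 3; w = 6; total draws C(13,2) = 78; favorable C(7,2) = 21; P = 7/26; answer 7/26
Part III: U2 = 7/26; threaded value p + q = 33; r = -6; T(2) = -3*(18) + 3*(-6) = -72; iterating: T(2)=-72, T(3)=270, T(4)=-1026, T(5)=3888, T(6)=-14742, T(7)=55890, T(8)=-211896, T(9)=803358, T(10)=-3045762, T(11)=11547360, T(12)=-43779366, T(13)=165980178, T(14)=-629278632, T(15)=2385776430, T(16)=-9045165186; answer -9045165186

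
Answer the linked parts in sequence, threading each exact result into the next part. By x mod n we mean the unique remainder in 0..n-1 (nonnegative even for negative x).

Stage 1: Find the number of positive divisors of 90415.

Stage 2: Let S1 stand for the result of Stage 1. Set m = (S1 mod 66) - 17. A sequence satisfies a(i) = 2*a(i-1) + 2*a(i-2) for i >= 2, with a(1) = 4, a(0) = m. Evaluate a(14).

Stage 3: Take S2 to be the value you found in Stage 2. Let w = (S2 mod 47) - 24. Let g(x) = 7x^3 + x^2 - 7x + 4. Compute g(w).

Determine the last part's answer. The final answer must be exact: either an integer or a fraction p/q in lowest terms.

Stage 1: 90415 = 5 * 13^2 * 107; number of divisors = (1+1) * (2+1) * (1+1) = 12; answer 12
Stage 2: S1 = 12; m = -5; a(2) = 2*(4) + 2*(-5) = -2; iterating: a(2)=-2, a(3)=4, a(4)=4, a(5)=16, a(6)=40, a(7)=112, a(8)=304, a(9)=832, a(10)=2272, a(11)=6208, a(12)=16960, a(13)=46336, a(14)=126592; answer 126592
Stage 3: S2 = 126592; w = -3; 7*(-3)^3 + 1*(-3)^2 - 7*(-3)^1 + 4 = (-189) + (9) + (21) + (4) = -155; answer -155

-155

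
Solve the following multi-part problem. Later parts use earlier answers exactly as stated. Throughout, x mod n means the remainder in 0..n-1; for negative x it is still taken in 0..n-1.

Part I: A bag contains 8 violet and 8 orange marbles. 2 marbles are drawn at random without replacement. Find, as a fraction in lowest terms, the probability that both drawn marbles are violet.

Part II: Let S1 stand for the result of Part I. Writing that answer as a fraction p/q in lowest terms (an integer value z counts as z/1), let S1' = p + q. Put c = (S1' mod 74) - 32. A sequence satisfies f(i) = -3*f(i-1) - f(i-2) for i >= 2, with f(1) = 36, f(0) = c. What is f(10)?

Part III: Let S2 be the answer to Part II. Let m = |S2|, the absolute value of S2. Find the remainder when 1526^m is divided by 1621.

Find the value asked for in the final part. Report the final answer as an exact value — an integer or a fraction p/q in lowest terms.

Part I: total draws C(16,2) = 120; favorable C(8,2) = 28; P = 7/30; answer 7/30
Part II: S1 = 7/30; threaded value p + q = 37; c = 5; f(2) = -3*(36) - 1*(5) = -113; iterating: f(2)=-113, f(3)=303, f(4)=-796, f(5)=2085, f(6)=-5459, f(7)=14292, f(8)=-37417, f(9)=97959, f(10)=-256460; answer -256460
Part III: S2 = -256460; m = 256460; squarings mod 1621: 1526^1=1526, 1526^2=920, 1526^4=238, 1526^8=1530, 1526^16=176, 1526^32=177, 1526^64=530, 1526^128=467, 1526^256=875, 1526^512=513, 1526^1024=567, 1526^2048=531, 1526^4096=1528, 1526^8192=544, 1526^16384=914, 1526^32768=581, 1526^65536=393, 1526^131072=454; 1526^256460 = 1526^4 * 1526^8 * 1526^64 * 1526^128 * 1526^256 * 1526^2048 * 1526^8192 * 1526^16384 * 1526^32768 * 1526^65536 * 1526^131072 = 49 (mod 1621); answer 49

49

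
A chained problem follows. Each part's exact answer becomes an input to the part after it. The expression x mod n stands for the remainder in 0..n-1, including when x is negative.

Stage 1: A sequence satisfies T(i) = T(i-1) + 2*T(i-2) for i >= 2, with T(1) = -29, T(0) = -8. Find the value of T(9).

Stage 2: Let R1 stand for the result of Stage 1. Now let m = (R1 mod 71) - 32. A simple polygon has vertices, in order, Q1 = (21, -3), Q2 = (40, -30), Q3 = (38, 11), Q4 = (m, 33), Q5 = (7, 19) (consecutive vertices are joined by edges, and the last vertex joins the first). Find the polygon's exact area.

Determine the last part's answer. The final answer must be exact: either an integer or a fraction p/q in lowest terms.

Stage 1: T(2) = 1*(-29) + 2*(-8) = -45; iterating: T(2)=-45, T(3)=-103, T(4)=-193, T(5)=-399, T(6)=-785, T(7)=-1583, T(8)=-3153, T(9)=-6319; answer -6319
Stage 2: R1 = -6319; m = -32; cross terms: (21*-30 - 40*-3)=-510, (40*11 - 38*-30)=1580, (38*33 - -32*11)=1606, (-32*19 - 7*33)=-839, (7*-3 - 21*19)=-420; twice the area = |1417| = 1417; area = 1417/2; answer 1417/2

1417/2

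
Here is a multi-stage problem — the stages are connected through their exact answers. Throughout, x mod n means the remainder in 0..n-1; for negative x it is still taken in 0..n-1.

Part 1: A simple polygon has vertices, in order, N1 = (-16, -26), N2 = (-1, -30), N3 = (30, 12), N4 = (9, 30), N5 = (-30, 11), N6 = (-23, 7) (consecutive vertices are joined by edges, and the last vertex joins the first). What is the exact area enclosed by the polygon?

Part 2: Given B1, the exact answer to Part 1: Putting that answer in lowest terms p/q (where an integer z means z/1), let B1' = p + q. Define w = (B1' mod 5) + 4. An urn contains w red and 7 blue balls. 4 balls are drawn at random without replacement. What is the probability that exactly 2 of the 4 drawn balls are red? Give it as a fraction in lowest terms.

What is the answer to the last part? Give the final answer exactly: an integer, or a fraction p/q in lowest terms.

Part 1: cross terms: (-16*-30 - -1*-26)=454, (-1*12 - 30*-30)=888, (30*30 - 9*12)=792, (9*11 - -30*30)=999, (-30*7 - -23*11)=43, (-23*-26 - -16*7)=710; twice the area = |3886| = 3886; area = 1943; answer 1943
Part 2: B1 = 1943; threaded value p + q = 1944; w = 8; total draws C(15,4) = 1365; favorable C(8,2)*C(7,2) = 588; P = 28/65; answer 28/65

28/65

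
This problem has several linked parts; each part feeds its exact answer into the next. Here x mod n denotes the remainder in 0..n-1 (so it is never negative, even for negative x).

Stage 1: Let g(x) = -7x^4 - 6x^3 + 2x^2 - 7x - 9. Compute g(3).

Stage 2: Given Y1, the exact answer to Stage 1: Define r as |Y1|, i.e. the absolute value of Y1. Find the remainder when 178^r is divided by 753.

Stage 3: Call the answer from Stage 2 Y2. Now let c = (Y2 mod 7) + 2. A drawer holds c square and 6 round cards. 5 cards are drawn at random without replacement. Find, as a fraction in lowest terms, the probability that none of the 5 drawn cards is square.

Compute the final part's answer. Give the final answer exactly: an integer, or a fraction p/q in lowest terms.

Stage 1: -7*(3)^4 - 6*(3)^3 + 2*(3)^2 - 7*(3)^1 - 9 = (-567) + (-162) + (18) + (-21) + (-9) = -741; answer -741
Stage 2: Y1 = -741; r = 741; squarings mod 753: 178^1=178, 178^2=58, 178^4=352, 178^8=412, 178^16=319, 178^32=106, 178^64=694, 178^128=469, 178^256=85, 178^512=448; 178^741 = 178^1 * 178^4 * 178^32 * 178^64 * 178^128 * 178^512 = 97 (mod 753); answer 97
Stage 3: Y2 = 97; c = 8; total draws C(14,5) = 2002; favorable C(6,5) = 6; P = 3/1001; answer 3/1001

3/1001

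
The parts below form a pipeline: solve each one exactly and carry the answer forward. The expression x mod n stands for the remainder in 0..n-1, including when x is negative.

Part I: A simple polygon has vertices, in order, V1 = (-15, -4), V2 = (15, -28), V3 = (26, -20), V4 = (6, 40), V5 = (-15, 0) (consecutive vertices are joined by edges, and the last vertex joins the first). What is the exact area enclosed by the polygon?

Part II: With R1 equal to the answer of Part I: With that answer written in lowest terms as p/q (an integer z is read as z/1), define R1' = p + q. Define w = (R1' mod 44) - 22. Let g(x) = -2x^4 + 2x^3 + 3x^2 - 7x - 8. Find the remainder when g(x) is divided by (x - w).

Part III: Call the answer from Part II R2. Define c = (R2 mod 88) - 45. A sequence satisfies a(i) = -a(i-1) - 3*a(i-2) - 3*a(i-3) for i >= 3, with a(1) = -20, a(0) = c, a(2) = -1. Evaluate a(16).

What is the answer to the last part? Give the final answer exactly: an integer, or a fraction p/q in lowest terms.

-55795

Part I: cross terms: (-15*-28 - 15*-4)=480, (15*-20 - 26*-28)=428, (26*40 - 6*-20)=1160, (6*0 - -15*40)=600, (-15*-4 - -15*0)=60; twice the area = |2728| = 2728; area = 1364; answer 1364
Part II: R1 = 1364; threaded value p + q = 1365; w = -21; remainder = value at the root: -2*(-21)^4 + 2*(-21)^3 + 3*(-21)^2 - 7*(-21)^1 - 8 = (-388962) + (-18522) + (1323) + (147) + (-8) = -406022; answer -406022
Part III: R2 = -406022; c = -35; a(3) = -1*(-1) - 3*(-20) - 3*(-35) = 166; iterating: a(3)=166, a(4)=-103, a(5)=-392, a(6)=203, a(7)=1282, a(8)=-715, a(9)=-3740, a(10)=2039, a(11)=11326, a(12)=-6223, a(13)=-33872, a(14)=18563, a(15)=101722, a(16)=-55795; answer -55795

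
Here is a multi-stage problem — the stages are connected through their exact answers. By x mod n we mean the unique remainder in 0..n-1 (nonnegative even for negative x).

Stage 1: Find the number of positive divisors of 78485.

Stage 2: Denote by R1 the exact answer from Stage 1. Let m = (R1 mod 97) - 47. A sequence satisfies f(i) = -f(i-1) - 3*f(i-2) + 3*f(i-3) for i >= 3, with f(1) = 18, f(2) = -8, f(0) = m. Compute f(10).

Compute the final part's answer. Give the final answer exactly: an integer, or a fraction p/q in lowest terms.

Stage 1: 78485 = 5 * 11 * 1427; number of divisors = (1+1) * (1+1) * (1+1) = 8; answer 8
Stage 2: R1 = 8; m = -39; f(3) = -1*(-8) - 3*(18) + 3*(-39) = -163; iterating: f(3)=-163, f(4)=241, f(5)=224, f(6)=-1436, f(7)=1487, f(8)=3493, f(9)=-12262, f(10)=6244; answer 6244

6244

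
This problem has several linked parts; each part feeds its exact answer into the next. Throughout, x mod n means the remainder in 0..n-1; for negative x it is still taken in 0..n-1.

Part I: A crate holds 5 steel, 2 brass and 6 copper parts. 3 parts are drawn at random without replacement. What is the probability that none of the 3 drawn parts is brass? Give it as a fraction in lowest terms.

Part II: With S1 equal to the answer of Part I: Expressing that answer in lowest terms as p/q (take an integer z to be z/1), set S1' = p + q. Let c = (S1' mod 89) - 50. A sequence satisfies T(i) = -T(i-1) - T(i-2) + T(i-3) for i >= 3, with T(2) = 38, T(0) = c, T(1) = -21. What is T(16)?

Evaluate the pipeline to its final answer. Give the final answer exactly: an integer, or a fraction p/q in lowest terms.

Part I: total draws C(13,3) = 286; favorable C(11,3) = 165; P = 15/26; answer 15/26
Part II: S1 = 15/26; threaded value p + q = 41; c = -9; T(3) = -1*(38) - 1*(-21) + 1*(-9) = -26; iterating: T(3)=-26, T(4)=-33, T(5)=97, T(6)=-90, T(7)=-40, T(8)=227, T(9)=-277, T(10)=10, T(11)=494, T(12)=-781, T(13)=297, T(14)=978, T(15)=-2056, T(16)=1375; answer 1375

1375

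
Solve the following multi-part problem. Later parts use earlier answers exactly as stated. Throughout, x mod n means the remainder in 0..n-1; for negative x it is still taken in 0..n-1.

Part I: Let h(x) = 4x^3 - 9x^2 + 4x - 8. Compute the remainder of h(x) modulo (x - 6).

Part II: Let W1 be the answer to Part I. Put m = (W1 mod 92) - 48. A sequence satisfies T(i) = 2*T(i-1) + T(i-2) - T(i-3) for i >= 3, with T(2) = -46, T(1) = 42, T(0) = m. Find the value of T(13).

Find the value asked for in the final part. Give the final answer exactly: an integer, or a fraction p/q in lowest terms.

Part I: remainder = value at the root: 4*(6)^3 - 9*(6)^2 + 4*(6)^1 - 8 = (864) + (-324) + (24) + (-8) = 556; answer 556
Part II: W1 = 556; m = -44; T(3) = 2*(-46) + 1*(42) - 1*(-44) = -6; iterating: T(3)=-6, T(4)=-100, T(5)=-160, T(6)=-414, T(7)=-888, T(8)=-2030, T(9)=-4534, T(10)=-10210, T(11)=-22924, T(12)=-51524, T(13)=-115762; answer -115762

-115762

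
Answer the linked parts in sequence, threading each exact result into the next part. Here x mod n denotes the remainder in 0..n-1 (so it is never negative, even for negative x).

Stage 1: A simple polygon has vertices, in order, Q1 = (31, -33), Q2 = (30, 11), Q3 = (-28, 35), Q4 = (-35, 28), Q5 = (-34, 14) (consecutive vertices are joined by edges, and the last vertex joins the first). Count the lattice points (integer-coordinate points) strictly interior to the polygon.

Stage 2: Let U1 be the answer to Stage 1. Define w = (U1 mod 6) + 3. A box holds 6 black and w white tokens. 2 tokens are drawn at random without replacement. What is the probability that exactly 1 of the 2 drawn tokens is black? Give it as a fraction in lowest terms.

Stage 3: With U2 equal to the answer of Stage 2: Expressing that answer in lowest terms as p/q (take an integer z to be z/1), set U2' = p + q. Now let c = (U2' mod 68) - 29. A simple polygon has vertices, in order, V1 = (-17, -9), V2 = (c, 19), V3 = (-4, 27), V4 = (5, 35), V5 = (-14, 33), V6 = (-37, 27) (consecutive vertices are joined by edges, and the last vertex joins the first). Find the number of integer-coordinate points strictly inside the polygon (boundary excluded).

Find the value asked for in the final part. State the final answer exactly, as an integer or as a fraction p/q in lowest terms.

412

Stage 1: cross terms: (31*11 - 30*-33)=1331, (30*35 - -28*11)=1358, (-28*28 - -35*35)=441, (-35*14 - -34*28)=462, (-34*-33 - 31*14)=688; twice the area = |4280| = 4280; area = 2140; boundary points = 1 + 2 + 7 + 1 + 1 = 12; strictly interior points = area - boundary/2 + 1 = 2135; answer 2135
Stage 2: U1 = 2135; w = 8; total draws C(14,2) = 91; favorable C(6,1)*C(8,1) = 48; P = 48/91; answer 48/91
Stage 3: U2 = 48/91; threaded value p + q = 139; c = -26; cross terms: (-17*19 - -26*-9)=-557, (-26*27 - -4*19)=-626, (-4*35 - 5*27)=-275, (5*33 - -14*35)=655, (-14*27 - -37*33)=843, (-37*-9 - -17*27)=792; twice the area = |832| = 832; area = 416; boundary points = 1 + 2 + 1 + 1 + 1 + 4 = 10; strictly interior points = area - boundary/2 + 1 = 412; answer 412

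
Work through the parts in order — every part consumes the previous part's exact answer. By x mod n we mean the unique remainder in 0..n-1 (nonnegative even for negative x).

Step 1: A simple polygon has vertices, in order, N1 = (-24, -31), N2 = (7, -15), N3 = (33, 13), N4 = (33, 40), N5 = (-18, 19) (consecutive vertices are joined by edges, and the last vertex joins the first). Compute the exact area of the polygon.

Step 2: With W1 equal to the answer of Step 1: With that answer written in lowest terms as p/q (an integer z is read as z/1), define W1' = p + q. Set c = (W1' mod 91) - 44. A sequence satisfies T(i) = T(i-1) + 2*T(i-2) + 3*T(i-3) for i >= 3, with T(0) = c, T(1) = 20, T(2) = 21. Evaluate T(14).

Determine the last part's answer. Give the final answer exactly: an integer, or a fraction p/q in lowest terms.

Step 1: cross terms: (-24*-15 - 7*-31)=577, (7*13 - 33*-15)=586, (33*40 - 33*13)=891, (33*19 - -18*40)=1347, (-18*-31 - -24*19)=1014; twice the area = |4415| = 4415; area = 4415/2; answer 4415/2
Step 2: W1 = 4415/2; threaded value p + q = 4417; c = 5; T(3) = 1*(21) + 2*(20) + 3*(5) = 76; iterating: T(3)=76, T(4)=178, T(5)=393, T(6)=977, T(7)=2297, T(8)=5430, T(9)=12955, T(10)=30706, T(11)=72906, T(12)=173183, T(13)=411113, T(14)=976197; answer 976197

976197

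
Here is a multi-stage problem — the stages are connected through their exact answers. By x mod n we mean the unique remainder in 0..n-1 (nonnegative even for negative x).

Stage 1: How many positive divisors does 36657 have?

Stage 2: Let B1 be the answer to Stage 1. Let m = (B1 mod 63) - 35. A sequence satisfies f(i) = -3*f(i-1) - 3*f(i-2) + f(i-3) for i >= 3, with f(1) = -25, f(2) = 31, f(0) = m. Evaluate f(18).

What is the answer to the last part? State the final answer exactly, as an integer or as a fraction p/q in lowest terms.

Stage 1: 36657 = 3^2 * 4073; number of divisors = (2+1) * (1+1) = 6; answer 6
Stage 2: B1 = 6; m = -29; f(3) = -3*(31) - 3*(-25) + 1*(-29) = -47; iterating: f(3)=-47, f(4)=23, f(5)=103, f(6)=-425, f(7)=989, f(8)=-1589, f(9)=1375, f(10)=1631, f(11)=-10607, f(12)=28303, f(13)=-51457, f(14)=58855, f(15)=6109, f(16)=-246349, f(17)=779575, f(18)=-1593569; answer -1593569

-1593569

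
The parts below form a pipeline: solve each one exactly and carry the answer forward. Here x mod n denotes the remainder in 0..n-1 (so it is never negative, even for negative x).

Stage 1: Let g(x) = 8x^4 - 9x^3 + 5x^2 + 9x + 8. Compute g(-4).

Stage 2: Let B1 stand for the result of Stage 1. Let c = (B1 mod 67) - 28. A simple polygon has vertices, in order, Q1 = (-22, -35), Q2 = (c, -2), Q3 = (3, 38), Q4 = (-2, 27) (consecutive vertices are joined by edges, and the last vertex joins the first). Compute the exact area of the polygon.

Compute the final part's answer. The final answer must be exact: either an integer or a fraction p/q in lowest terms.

1713

Stage 1: 8*(-4)^4 - 9*(-4)^3 + 5*(-4)^2 + 9*(-4)^1 + 8 = (2048) + (576) + (80) + (-36) + (8) = 2676; answer 2676
Stage 2: B1 = 2676; c = 35; cross terms: (-22*-2 - 35*-35)=1269, (35*38 - 3*-2)=1336, (3*27 - -2*38)=157, (-2*-35 - -22*27)=664; twice the area = |3426| = 3426; area = 1713; answer 1713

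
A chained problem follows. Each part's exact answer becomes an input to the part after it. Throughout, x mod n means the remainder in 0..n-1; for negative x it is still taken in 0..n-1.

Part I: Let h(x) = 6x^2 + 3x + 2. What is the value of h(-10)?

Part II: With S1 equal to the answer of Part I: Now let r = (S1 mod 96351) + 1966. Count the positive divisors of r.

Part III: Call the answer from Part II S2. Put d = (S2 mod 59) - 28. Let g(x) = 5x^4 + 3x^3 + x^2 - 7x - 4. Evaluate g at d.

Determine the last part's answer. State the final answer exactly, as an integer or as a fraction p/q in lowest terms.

Part I: 6*(-10)^2 + 3*(-10)^1 + 2 = (600) + (-30) + (2) = 572; answer 572
Part II: S1 = 572; r = 2538; 2538 = 2 * 3^3 * 47; number of divisors = (1+1) * (3+1) * (1+1) = 16; answer 16
Part III: S2 = 16; d = -12; 5*(-12)^4 + 3*(-12)^3 + 1*(-12)^2 - 7*(-12)^1 - 4 = (103680) + (-5184) + (144) + (84) + (-4) = 98720; answer 98720

98720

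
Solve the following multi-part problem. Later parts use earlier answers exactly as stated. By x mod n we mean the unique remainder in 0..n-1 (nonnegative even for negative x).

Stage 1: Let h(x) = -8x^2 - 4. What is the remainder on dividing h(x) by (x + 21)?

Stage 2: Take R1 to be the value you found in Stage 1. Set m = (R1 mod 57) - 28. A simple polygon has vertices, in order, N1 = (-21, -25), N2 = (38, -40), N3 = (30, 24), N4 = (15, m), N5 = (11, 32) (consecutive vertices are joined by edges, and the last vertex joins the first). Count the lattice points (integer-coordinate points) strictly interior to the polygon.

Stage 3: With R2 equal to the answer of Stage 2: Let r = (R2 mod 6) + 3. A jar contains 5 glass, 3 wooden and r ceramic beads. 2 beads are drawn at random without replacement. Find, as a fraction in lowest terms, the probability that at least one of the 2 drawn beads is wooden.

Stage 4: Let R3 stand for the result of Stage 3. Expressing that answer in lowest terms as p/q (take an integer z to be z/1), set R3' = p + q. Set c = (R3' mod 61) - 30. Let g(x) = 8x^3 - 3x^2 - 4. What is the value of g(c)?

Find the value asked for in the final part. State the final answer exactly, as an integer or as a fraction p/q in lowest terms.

-247

Stage 1: remainder = value at the root: -8*(-21)^2 - 4 = (-3528) + (-4) = -3532; answer -3532
Stage 2: R1 = -3532; m = -26; cross terms: (-21*-40 - 38*-25)=1790, (38*24 - 30*-40)=2112, (30*-26 - 15*24)=-1140, (15*32 - 11*-26)=766, (11*-25 - -21*32)=397; twice the area = |3925| = 3925; area = 3925/2; boundary points = 1 + 8 + 5 + 2 + 1 = 17; strictly interior points = area - boundary/2 + 1 = 1955; answer 1955
Stage 3: R2 = 1955; r = 8; total draws C(16,2) = 120; complement C(13,2) = 78; favorable 120 - 78 = 42; P = 7/20; answer 7/20
Stage 4: R3 = 7/20; threaded value p + q = 27; c = -3; 8*(-3)^3 - 3*(-3)^2 - 4 = (-216) + (-27) + (-4) = -247; answer -247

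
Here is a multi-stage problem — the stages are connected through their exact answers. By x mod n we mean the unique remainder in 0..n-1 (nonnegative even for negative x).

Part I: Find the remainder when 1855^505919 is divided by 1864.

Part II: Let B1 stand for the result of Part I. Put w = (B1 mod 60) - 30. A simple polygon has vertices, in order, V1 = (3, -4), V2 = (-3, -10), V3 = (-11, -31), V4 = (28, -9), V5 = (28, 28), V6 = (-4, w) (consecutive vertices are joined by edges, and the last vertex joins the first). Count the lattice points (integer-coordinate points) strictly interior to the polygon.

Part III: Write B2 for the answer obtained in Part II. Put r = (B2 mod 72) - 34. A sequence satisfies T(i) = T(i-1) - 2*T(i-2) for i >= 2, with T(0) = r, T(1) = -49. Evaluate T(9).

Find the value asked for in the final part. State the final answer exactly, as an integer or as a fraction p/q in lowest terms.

773

Part I: squarings mod 1864: 1855^1=1855, 1855^2=81, 1855^4=969, 1855^8=1369, 1855^16=841, 1855^32=825, 1855^64=265, 1855^128=1257, 1855^256=1241, 1855^512=417, 1855^1024=537, 1855^2048=1313, 1855^4096=1633, 1855^8192=1169, 1855^16384=249, 1855^32768=489, 1855^65536=529, 1855^131072=241, 1855^262144=297; 1855^505919 = 1855^1 * 1855^2 * 1855^4 * 1855^8 * 1855^16 * 1855^32 * 1855^2048 * 1855^4096 * 1855^8192 * 1855^32768 * 1855^65536 * 1855^131072 * 1855^262144 = 343 (mod 1864); answer 343
Part II: B1 = 343; w = 13; cross terms: (3*-10 - -3*-4)=-42, (-3*-31 - -11*-10)=-17, (-11*-9 - 28*-31)=967, (28*28 - 28*-9)=1036, (28*13 - -4*28)=476, (-4*-4 - 3*13)=-23; twice the area = |2397| = 2397; area = 2397/2; boundary points = 6 + 1 + 1 + 37 + 1 + 1 = 47; strictly interior points = area - boundary/2 + 1 = 1176; answer 1176
Part III: B2 = 1176; r = -10; T(2) = 1*(-49) - 2*(-10) = -29; iterating: T(2)=-29, T(3)=69, T(4)=127, T(5)=-11, T(6)=-265, T(7)=-243, T(8)=287, T(9)=773; answer 773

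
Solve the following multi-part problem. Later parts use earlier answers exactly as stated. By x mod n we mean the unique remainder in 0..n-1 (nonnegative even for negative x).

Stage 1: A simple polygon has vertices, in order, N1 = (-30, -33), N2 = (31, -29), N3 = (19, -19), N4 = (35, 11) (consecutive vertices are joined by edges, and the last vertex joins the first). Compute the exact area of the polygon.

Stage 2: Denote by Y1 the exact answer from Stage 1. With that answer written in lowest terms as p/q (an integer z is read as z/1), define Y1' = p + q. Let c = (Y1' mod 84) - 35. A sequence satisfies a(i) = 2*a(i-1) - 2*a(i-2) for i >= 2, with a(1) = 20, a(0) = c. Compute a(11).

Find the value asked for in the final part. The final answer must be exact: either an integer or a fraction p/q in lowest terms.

1024

Stage 1: cross terms: (-30*-29 - 31*-33)=1893, (31*-19 - 19*-29)=-38, (19*11 - 35*-19)=874, (35*-33 - -30*11)=-825; twice the area = |1904| = 1904; area = 952; answer 952
Stage 2: Y1 = 952; threaded value p + q = 953; c = -6; a(2) = 2*(20) - 2*(-6) = 52; iterating: a(2)=52, a(3)=64, a(4)=24, a(5)=-80, a(6)=-208, a(7)=-256, a(8)=-96, a(9)=320, a(10)=832, a(11)=1024; answer 1024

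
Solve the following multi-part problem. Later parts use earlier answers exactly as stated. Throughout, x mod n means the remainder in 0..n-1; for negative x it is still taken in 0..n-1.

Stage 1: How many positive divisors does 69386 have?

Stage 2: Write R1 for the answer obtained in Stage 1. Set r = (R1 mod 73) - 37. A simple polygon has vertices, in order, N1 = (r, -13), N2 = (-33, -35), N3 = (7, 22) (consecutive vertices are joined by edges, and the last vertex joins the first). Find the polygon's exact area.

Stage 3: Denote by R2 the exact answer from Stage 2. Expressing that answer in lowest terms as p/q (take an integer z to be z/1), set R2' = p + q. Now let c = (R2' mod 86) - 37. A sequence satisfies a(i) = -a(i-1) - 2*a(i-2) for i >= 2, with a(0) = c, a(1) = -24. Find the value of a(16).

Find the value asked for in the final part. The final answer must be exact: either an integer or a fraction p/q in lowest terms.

-2396

Stage 1: 69386 = 2 * 34693; number of divisors = (1+1) * (1+1) = 4; answer 4
Stage 2: R1 = 4; r = -33; cross terms: (-33*-35 - -33*-13)=726, (-33*22 - 7*-35)=-481, (7*-13 - -33*22)=635; twice the area = |880| = 880; area = 440; answer 440
Stage 3: R2 = 440; threaded value p + q = 441; c = -26; a(2) = -1*(-24) - 2*(-26) = 76; iterating: a(2)=76, a(3)=-28, a(4)=-124, a(5)=180, a(6)=68, a(7)=-428, a(8)=292, a(9)=564, a(10)=-1148, a(11)=20, a(12)=2276, a(13)=-2316, a(14)=-2236, a(15)=6868, a(16)=-2396; answer -2396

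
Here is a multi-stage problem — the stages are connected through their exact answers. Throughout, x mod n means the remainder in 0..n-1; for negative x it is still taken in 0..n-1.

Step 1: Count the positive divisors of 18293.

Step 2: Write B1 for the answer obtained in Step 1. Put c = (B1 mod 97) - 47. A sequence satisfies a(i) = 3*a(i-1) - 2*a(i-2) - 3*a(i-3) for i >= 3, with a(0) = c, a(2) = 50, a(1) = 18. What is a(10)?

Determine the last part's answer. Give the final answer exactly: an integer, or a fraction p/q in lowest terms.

Step 1: 18293 = 11 * 1663; number of divisors = (1+1) * (1+1) = 4; answer 4
Step 2: B1 = 4; c = -43; a(3) = 3*(50) - 2*(18) - 3*(-43) = 243; iterating: a(3)=243, a(4)=575, a(5)=1089, a(6)=1388, a(7)=261, a(8)=-5260, a(9)=-20466, a(10)=-51661; answer -51661

-51661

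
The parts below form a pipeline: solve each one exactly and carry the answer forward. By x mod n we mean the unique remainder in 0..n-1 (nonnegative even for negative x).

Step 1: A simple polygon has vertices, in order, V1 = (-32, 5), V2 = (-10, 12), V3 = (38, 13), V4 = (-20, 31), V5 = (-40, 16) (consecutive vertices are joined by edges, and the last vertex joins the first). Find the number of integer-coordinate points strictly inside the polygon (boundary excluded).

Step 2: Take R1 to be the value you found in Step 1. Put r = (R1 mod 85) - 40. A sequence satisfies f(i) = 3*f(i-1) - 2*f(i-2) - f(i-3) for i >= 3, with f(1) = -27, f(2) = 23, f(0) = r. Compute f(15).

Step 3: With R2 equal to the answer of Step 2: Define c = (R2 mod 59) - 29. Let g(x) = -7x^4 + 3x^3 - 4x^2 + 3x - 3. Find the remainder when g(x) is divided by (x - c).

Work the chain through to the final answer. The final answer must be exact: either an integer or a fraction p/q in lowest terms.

Step 1: cross terms: (-32*12 - -10*5)=-334, (-10*13 - 38*12)=-586, (38*31 - -20*13)=1438, (-20*16 - -40*31)=920, (-40*5 - -32*16)=312; twice the area = |1750| = 1750; area = 875; boundary points = 1 + 1 + 2 + 5 + 1 = 10; strictly interior points = area - boundary/2 + 1 = 871; answer 871
Step 2: R1 = 871; r = -19; f(3) = 3*(23) - 2*(-27) - 1*(-19) = 142; iterating: f(3)=142, f(4)=407, f(5)=914, f(6)=1786, f(7)=3123, f(8)=4883, f(9)=6617, f(10)=6962, f(11)=2769, f(12)=-12234, f(13)=-49202, f(14)=-125907, f(15)=-267083; answer -267083
Step 3: R2 = -267083; c = -19; remainder = value at the root: -7*(-19)^4 + 3*(-19)^3 - 4*(-19)^2 + 3*(-19)^1 - 3 = (-912247) + (-20577) + (-1444) + (-57) + (-3) = -934328; answer -934328

-934328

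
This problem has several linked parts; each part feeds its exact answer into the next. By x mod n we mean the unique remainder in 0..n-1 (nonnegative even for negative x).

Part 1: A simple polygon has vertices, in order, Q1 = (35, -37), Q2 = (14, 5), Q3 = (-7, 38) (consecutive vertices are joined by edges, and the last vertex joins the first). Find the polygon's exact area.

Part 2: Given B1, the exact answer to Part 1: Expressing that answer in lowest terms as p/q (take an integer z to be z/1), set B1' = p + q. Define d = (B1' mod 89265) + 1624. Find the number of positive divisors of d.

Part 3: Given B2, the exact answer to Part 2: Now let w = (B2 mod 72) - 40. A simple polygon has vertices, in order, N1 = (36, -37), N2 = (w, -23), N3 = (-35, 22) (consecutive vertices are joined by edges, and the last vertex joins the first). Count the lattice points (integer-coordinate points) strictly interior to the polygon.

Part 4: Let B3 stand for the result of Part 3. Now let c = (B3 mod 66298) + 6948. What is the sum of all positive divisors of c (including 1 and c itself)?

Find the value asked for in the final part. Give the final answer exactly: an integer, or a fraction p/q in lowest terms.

Part 1: cross terms: (35*5 - 14*-37)=693, (14*38 - -7*5)=567, (-7*-37 - 35*38)=-1071; twice the area = |189| = 189; area = 189/2; answer 189/2
Part 2: B1 = 189/2; threaded value p + q = 191; d = 1815; 1815 = 3 * 5 * 11^2; number of divisors = (1+1) * (1+1) * (2+1) = 12; answer 12
Part 3: B2 = 12; w = -28; cross terms: (36*-23 - -28*-37)=-1864, (-28*22 - -35*-23)=-1421, (-35*-37 - 36*22)=503; twice the area = |-2782| = 2782; area = 1391; boundary points = 2 + 1 + 1 = 4; strictly interior points = area - boundary/2 + 1 = 1390; answer 1390
Part 4: B3 = 1390; c = 8338; 8338 = 2 * 11 * 379; sigma = (1 + 2) * (1 + 11) * (1 + 379) = 3 * 12 * 380 = 13680; answer 13680

13680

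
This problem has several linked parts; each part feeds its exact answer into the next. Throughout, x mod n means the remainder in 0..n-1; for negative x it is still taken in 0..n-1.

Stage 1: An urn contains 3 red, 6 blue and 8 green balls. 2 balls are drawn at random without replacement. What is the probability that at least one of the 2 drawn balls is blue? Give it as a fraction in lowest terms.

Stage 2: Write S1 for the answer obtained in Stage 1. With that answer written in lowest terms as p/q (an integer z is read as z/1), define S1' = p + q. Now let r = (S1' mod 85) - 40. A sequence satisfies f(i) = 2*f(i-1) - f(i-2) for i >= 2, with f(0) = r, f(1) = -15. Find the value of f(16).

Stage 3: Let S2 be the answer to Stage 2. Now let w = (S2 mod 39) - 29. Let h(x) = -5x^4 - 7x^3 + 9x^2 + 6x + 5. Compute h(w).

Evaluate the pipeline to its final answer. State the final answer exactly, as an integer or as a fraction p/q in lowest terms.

Stage 1: total draws C(17,2) = 136; complement C(11,2) = 55; favorable 136 - 55 = 81; P = 81/136; answer 81/136
Stage 2: S1 = 81/136; threaded value p + q = 217; r = 7; f(2) = 2*(-15) - 1*(7) = -37; iterating: f(2)=-37, f(3)=-59, f(4)=-81, f(5)=-103, f(6)=-125, f(7)=-147, f(8)=-169, f(9)=-191, f(10)=-213, f(11)=-235, f(12)=-257, f(13)=-279, f(14)=-301, f(15)=-323, f(16)=-345; answer -345
Stage 3: S2 = -345; w = -23; -5*(-23)^4 - 7*(-23)^3 + 9*(-23)^2 + 6*(-23)^1 + 5 = (-1399205) + (85169) + (4761) + (-138) + (5) = -1309408; answer -1309408

-1309408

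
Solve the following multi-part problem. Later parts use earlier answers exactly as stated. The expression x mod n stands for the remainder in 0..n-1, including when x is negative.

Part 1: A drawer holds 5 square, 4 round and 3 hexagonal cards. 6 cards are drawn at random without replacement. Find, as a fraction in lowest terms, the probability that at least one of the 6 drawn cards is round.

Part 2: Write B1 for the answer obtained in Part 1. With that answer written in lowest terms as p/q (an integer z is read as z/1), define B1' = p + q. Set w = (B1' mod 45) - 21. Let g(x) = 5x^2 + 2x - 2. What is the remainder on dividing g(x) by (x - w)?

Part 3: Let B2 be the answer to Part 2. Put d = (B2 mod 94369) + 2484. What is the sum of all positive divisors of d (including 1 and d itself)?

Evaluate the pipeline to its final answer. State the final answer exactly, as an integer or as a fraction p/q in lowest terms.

Part 1: total draws C(12,6) = 924; complement C(8,6) = 28; favorable 924 - 28 = 896; P = 32/33; answer 32/33
Part 2: B1 = 32/33; threaded value p + q = 65; w = -1; remainder = value at the root: 5*(-1)^2 + 2*(-1)^1 - 2 = (5) + (-2) + (-2) = 1; answer 1
Part 3: B2 = 1; d = 2485; 2485 = 5 * 7 * 71; sigma = (1 + 5) * (1 + 7) * (1 + 71) = 6 * 8 * 72 = 3456; answer 3456

3456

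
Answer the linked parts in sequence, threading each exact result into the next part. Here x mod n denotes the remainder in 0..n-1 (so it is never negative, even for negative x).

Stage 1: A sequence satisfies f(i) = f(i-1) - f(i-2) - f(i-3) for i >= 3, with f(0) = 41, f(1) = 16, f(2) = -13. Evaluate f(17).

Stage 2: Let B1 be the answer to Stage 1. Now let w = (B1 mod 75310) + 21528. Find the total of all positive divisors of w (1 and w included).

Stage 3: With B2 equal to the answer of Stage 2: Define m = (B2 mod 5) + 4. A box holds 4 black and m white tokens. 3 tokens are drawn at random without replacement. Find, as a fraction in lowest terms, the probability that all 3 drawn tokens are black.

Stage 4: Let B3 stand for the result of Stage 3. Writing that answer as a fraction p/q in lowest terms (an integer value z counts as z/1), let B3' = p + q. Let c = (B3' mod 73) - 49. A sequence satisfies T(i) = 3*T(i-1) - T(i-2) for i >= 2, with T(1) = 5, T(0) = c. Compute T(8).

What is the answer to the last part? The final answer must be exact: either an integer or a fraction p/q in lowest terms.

2296

Stage 1: f(3) = 1*(-13) - 1*(16) - 1*(41) = -70; iterating: f(3)=-70, f(4)=-73, f(5)=10, f(6)=153, f(7)=216, f(8)=53, f(9)=-316, f(10)=-585, f(11)=-322, f(12)=579, f(13)=1486, f(14)=1229, f(15)=-836, f(16)=-3551, f(17)=-3944; answer -3944
Stage 2: B1 = -3944; w = 92894; 92894 = 2 * 46447; sigma = (1 + 2) * (1 + 46447) = 3 * 46448 = 139344; answer 139344
Stage 3: B2 = 139344; m = 8; total draws C(12,3) = 220; favorable C(4,3) = 4; P = 1/55; answer 1/55
Stage 4: B3 = 1/55; threaded value p + q = 56; c = 7; T(2) = 3*(5) - 1*(7) = 8; iterating: T(2)=8, T(3)=19, T(4)=49, T(5)=128, T(6)=335, T(7)=877, T(8)=2296; answer 2296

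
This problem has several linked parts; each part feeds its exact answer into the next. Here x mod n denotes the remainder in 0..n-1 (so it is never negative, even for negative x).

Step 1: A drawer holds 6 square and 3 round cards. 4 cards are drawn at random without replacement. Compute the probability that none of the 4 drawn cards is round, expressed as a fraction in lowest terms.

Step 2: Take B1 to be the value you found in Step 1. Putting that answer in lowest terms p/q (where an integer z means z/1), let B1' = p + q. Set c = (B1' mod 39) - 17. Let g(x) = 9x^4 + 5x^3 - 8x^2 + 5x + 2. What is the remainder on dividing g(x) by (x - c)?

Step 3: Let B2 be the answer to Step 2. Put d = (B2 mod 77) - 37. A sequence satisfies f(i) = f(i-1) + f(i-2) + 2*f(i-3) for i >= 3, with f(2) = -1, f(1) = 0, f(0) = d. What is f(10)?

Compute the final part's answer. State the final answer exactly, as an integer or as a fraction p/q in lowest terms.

Step 1: total draws C(9,4) = 126; favorable C(6,4) = 15; P = 5/42; answer 5/42
Step 2: B1 = 5/42; threaded value p + q = 47; c = -9; remainder = value at the root: 9*(-9)^4 + 5*(-9)^3 - 8*(-9)^2 + 5*(-9)^1 + 2 = (59049) + (-3645) + (-648) + (-45) + (2) = 54713; answer 54713
Step 3: B2 = 54713; d = 6; f(3) = 1*(-1) + 1*(0) + 2*(6) = 11; iterating: f(3)=11, f(4)=10, f(5)=19, f(6)=51, f(7)=90, f(8)=179, f(9)=371, f(10)=730; answer 730

730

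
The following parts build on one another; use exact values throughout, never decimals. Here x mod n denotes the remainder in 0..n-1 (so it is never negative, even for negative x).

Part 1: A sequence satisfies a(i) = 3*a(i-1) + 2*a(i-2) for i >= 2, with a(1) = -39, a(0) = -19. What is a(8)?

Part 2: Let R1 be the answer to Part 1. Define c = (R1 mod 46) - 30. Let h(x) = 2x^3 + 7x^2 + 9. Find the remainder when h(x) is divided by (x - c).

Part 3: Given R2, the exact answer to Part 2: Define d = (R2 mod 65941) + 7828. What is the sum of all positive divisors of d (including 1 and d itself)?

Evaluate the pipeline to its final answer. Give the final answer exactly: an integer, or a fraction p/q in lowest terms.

51840

Part 1: a(2) = 3*(-39) + 2*(-19) = -155; iterating: a(2)=-155, a(3)=-543, a(4)=-1939, a(5)=-6903, a(6)=-24587, a(7)=-87567, a(8)=-311875; answer -311875
Part 2: R1 = -311875; c = -25; remainder = value at the root: 2*(-25)^3 + 7*(-25)^2 + 9 = (-31250) + (4375) + (9) = -26866; answer -26866
Part 3: R2 = -26866; d = 46903; 46903 = 17 * 31 * 89; sigma = (1 + 17) * (1 + 31) * (1 + 89) = 18 * 32 * 90 = 51840; answer 51840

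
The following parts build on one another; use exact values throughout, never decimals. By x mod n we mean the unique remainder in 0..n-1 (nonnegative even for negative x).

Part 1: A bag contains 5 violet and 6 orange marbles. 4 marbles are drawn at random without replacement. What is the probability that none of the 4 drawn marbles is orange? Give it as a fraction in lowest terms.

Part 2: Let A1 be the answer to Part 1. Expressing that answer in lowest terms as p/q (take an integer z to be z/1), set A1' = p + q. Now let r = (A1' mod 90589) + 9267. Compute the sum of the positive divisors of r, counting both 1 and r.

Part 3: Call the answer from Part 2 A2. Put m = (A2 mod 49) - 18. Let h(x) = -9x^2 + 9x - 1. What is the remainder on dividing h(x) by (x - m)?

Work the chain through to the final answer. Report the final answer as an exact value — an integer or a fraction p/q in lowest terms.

-811

Part 1: total draws C(11,4) = 330; favorable C(5,4) = 5; P = 1/66; answer 1/66
Part 2: A1 = 1/66; threaded value p + q = 67; r = 9334; 9334 = 2 * 13 * 359; sigma = (1 + 2) * (1 + 13) * (1 + 359) = 3 * 14 * 360 = 15120; answer 15120
Part 3: A2 = 15120; m = 10; remainder = value at the root: -9*(10)^2 + 9*(10)^1 - 1 = (-900) + (90) + (-1) = -811; answer -811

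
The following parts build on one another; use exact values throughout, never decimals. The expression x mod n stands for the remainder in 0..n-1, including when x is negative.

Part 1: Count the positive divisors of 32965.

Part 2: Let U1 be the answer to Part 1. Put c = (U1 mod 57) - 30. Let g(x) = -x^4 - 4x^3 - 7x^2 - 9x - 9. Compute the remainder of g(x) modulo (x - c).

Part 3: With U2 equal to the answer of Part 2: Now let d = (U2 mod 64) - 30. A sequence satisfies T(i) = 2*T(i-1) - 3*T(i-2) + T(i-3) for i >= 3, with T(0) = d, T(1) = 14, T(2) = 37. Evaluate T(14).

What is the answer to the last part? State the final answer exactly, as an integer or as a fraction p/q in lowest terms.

Part 1: 32965 = 5 * 19 * 347; number of divisors = (1+1) * (1+1) * (1+1) = 8; answer 8
Part 2: U1 = 8; c = -22; remainder = value at the root: -1*(-22)^4 - 4*(-22)^3 - 7*(-22)^2 - 9*(-22)^1 - 9 = (-234256) + (42592) + (-3388) + (198) + (-9) = -194863; answer -194863
Part 3: U2 = -194863; d = -13; T(3) = 2*(37) - 3*(14) + 1*(-13) = 19; iterating: T(3)=19, T(4)=-59, T(5)=-138, T(6)=-80, T(7)=195, T(8)=492, T(9)=319, T(10)=-643, T(11)=-1751, T(12)=-1254, T(13)=2102, T(14)=6215; answer 6215

6215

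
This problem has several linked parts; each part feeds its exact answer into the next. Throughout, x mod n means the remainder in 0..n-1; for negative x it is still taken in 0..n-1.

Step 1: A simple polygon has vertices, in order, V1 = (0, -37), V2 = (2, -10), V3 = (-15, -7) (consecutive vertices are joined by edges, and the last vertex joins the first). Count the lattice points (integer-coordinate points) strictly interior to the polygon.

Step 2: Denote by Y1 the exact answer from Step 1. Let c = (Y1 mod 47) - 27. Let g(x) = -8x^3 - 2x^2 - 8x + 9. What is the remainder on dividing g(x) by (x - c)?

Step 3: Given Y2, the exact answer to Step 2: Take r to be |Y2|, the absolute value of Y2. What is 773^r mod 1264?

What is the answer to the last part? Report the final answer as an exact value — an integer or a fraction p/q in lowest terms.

301

Step 1: cross terms: (0*-10 - 2*-37)=74, (2*-7 - -15*-10)=-164, (-15*-37 - 0*-7)=555; twice the area = |465| = 465; area = 465/2; boundary points = 1 + 1 + 15 = 17; strictly interior points = area - boundary/2 + 1 = 225; answer 225
Step 2: Y1 = 225; c = 10; remainder = value at the root: -8*(10)^3 - 2*(10)^2 - 8*(10)^1 + 9 = (-8000) + (-200) + (-80) + (9) = -8271; answer -8271
Step 3: Y2 = -8271; r = 8271; squarings mod 1264: 773^1=773, 773^2=921, 773^4=97, 773^8=561, 773^16=1249, 773^32=225, 773^64=65, 773^128=433, 773^256=417, 773^512=721, 773^1024=337, 773^2048=1073, 773^4096=1089, 773^8192=289; 773^8271 = 773^1 * 773^2 * 773^4 * 773^8 * 773^64 * 773^8192 = 301 (mod 1264); answer 301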